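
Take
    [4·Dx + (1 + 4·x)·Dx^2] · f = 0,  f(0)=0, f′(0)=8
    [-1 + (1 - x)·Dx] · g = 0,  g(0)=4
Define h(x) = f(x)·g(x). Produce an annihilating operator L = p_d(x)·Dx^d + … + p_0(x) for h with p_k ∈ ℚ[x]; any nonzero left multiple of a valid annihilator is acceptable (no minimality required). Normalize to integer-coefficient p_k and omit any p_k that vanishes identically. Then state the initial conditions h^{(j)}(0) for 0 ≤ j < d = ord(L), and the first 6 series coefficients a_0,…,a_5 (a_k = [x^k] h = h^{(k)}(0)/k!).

f: a_k = 0, 8, -16, 128/3, -128, 2048/5, …
g: a_k = 4, 4, 4, 4, 4, 4, …
Product ⇒ symmetric product L₀, ord ≤ 2.
L = 4 + (-2 + 12·x)·Dx + (-1 - 3·x + 4·x^2)·Dx^2  (order 2).
h: a_k = 0, 32, -32, 416/3, -1120/3, 18976/15, …
ICs: h(0) = 0, h′(0) = 32.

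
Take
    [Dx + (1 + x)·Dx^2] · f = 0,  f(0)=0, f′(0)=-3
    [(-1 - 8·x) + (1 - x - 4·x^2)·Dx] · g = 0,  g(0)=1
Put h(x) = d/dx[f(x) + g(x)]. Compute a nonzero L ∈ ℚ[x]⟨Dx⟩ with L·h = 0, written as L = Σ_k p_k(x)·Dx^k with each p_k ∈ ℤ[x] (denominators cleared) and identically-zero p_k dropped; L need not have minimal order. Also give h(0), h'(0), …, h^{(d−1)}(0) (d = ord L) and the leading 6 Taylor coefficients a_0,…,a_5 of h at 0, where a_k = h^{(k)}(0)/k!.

L = (-74 - 562·x - 1120·x^2 - 1728·x^3 - 768·x^4) + (-52 - 576·x - 1636·x^2 - 3264·x^3 - 3488·x^4 - 1280·x^5)·Dx + (11 + 41·x + 53·x^2 - 185·x^3 - 704·x^4 - 752·x^5 - 256·x^6)·Dx^2  (order 2).
h: a_k = -2, 13, 24, 119, 322, 1089, …
ICs: h(0) = -2, h′(0) = 13.

f: a_k = 0, -3, 3/2, -1, 3/4, -3/5, …
g: a_k = 1, 1, 5, 9, 29, 65, …
Weyl lclm of L_f,L_g ⇒ L₀ (ord ≤ 3).
Differentiate: ansatz ord ≤ ord L₀ ⇒ L.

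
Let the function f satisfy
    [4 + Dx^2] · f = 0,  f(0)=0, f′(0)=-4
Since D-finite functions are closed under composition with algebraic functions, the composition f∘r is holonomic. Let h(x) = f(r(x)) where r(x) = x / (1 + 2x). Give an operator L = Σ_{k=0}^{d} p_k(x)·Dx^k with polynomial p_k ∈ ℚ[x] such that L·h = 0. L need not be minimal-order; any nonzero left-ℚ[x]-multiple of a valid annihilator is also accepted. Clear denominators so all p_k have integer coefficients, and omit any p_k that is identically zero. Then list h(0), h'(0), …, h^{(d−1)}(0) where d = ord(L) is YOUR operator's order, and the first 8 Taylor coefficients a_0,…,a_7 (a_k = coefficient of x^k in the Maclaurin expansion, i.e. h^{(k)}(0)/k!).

f: a_k = 0, -4, 0, 8/3, 0, -8/15, 0, 16/315, …
Change of var in L_f (x↦r) gives L₀.
L = 4 + (4 + 24·x + 48·x^2 + 32·x^3)·Dx + (1 + 8·x + 24·x^2 + 32·x^3 + 16·x^4)·Dx^2  (order 2).
h: a_k = 0, -4, 8, -40/3, 16, -8/15, -80, 110896/315, …
ICs: h(0) = 0, h′(0) = -4.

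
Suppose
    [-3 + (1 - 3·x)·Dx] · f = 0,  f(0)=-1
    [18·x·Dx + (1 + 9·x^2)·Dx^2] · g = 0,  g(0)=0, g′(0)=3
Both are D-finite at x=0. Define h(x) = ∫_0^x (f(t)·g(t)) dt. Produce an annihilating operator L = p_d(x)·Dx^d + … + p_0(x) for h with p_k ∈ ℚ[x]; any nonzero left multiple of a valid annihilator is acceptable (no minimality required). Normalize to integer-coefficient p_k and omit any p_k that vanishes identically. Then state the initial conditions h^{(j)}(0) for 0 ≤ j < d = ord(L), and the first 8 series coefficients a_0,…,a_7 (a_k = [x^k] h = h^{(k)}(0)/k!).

L = 54·x·Dx + (6 - 18·x + 108·x^2)·Dx^2 + (-1 + 3·x - 9·x^2 + 27·x^3)·Dx^3  (order 3).
h: a_k = 0, 0, -3/2, -3, -9/2, -54/5, -351/10, -3159/35, …
ICs: h(0) = 0, h′(0) = 0, h′′(0) = -3.

f: a_k = -1, -3, -9, -27, -81, -243, -729, -2187, …
g: a_k = 0, 3, 0, -9, 0, 243/5, 0, -2187/7, …
Product ⇒ symmetric product L₀, ord ≤ 2.
∫: right-multiply L₀ by Dx.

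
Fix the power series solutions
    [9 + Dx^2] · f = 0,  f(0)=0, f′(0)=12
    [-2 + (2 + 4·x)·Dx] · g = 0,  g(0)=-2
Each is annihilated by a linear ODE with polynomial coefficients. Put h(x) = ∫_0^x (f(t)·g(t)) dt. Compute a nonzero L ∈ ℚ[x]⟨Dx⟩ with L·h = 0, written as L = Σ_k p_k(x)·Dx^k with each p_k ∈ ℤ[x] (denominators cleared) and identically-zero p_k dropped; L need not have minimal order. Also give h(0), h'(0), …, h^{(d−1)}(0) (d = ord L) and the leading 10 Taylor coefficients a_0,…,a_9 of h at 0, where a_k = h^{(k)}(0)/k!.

L = (12 + 36·x + 36·x^2)·Dx + (-2 - 4·x)·Dx^2 + (1 + 4·x + 4·x^2)·Dx^3  (order 3).
h: a_k = 0, 0, -12, -8, 12, 24/5, -16/5, -96/35, 18/7, -88/35, …
ICs: h(0) = 0, h′(0) = 0, h′′(0) = -24.

f: a_k = 0, 12, 0, -18, 0, 81/10, 0, -243/140, 0, 243/1120, …
g: a_k = -2, -2, 1, -1, 5/4, -7/4, 21/8, -33/8, 429/64, -715/64, …
L₀ := L_f ⊗_s L_g (sym. prod.), ord ≤ 2.
h=∫h₀ ⇒ L = L₀·Dx.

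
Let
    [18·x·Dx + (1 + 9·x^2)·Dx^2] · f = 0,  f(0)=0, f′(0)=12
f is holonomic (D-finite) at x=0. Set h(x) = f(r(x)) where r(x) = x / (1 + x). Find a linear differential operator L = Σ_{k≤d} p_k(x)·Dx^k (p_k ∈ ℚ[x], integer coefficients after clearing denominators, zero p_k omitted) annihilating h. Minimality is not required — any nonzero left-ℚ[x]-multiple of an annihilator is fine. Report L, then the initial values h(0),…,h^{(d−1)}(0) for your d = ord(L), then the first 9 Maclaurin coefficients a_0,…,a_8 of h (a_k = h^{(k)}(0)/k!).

f: a_k = 0, 12, 0, -36, 0, 972/5, 0, -8748/7, 0, …
f∘r: x↦r, Dx↦Dx/r' in L_f ⇒ L₀.
L = (2 + 20·x)·Dx + (1 + 2·x + 10·x^2)·Dx^2  (order 2).
h: a_k = 0, 12, -12, -24, 96, -48/5, -624, 7968/7, 2688, …
ICs: h(0) = 0, h′(0) = 12.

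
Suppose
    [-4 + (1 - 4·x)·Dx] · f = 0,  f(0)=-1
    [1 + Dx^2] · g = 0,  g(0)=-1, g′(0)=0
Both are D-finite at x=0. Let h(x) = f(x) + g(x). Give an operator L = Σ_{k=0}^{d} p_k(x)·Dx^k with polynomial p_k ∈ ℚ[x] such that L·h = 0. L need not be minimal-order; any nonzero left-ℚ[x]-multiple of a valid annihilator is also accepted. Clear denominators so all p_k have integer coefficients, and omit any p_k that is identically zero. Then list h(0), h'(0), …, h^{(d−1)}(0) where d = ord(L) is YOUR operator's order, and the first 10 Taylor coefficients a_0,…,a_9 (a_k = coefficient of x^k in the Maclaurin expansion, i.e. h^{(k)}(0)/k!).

f: a_k = -1, -4, -16, -64, -256, -1024, -4096, -16384, -65536, -262144, …
g: a_k = -1, 0, 1/2, 0, -1/24, 0, 1/720, 0, -1/40320, 0, …
L₀ := lclm(L_f,L_g); ord L₀ ≤ 1+2.
L = (388 - 32·x + 64·x^2) + (-33 + 140·x - 48·x^2 + 64·x^3)·Dx + (388 - 32·x + 64·x^2)·Dx^2 + (-33 + 140·x - 48·x^2 + 64·x^3)·Dx^3  (order 3).
h: a_k = -2, -4, -31/2, -64, -6145/24, -1024, -2949119/720, -16384, -2642411521/40320, -262144, …
ICs: h(0) = -2, h′(0) = -4, h′′(0) = -31.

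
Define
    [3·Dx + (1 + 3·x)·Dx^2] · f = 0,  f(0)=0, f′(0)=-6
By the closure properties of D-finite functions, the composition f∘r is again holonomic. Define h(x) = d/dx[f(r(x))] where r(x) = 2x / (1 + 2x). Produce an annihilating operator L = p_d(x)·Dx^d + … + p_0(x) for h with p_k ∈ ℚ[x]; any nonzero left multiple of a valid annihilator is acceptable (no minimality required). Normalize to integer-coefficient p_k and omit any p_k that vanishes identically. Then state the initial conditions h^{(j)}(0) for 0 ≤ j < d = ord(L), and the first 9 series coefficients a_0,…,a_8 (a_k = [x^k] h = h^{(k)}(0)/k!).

f: a_k = 0, -6, 9, -18, 81/2, -486/5, 243, -4374/7, 6561/4, …
Substitute x→r, Dx→(1/r')Dx; clear ⇒ L₀.
Differentiate: ansatz ord ≤ ord L₀ ⇒ L.
L = (10 + 32·x) + (1 + 10·x + 16·x^2)·Dx  (order 1).
h: a_k = -12, 120, -1008, 8160, -65472, 524160, -4194048, 33553920, -268434432, …
ICs: h(0) = -12.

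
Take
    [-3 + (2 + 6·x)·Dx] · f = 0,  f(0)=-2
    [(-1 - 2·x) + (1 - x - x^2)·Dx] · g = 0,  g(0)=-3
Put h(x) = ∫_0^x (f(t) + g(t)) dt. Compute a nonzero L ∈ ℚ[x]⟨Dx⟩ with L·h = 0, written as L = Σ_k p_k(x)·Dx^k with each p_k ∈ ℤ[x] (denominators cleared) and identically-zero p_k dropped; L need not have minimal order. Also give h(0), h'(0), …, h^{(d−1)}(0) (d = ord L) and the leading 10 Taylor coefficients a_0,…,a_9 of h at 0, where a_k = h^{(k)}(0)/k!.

L = (33 + 117·x + 117·x^2 + 90·x^3)·Dx + (-25 - 102·x - 303·x^2 - 378·x^3 - 225·x^4)·Dx^2 + (-2 + 22·x + 90·x^2 - 38·x^3 - 198·x^4 - 90·x^5)·Dx^3  (order 3).
h: a_k = 0, -5, -3, -5/4, -99/32, -111/64, -1591/256, -4659/3584, -136683/8192, 381167/49152, …
ICs: h(0) = 0, h′(0) = -5, h′′(0) = -6.

f: a_k = -2, -3, 9/4, -27/8, 405/64, -1701/128, 15309/512, -72171/1024, 2814669/16384, -14073345/32768, …
g: a_k = -3, -3, -6, -9, -15, -24, -39, -63, -102, -165, …
Weyl lclm of L_f,L_g ⇒ L₀ (ord ≤ 2).
h=∫h₀ ⇒ L = L₀·Dx.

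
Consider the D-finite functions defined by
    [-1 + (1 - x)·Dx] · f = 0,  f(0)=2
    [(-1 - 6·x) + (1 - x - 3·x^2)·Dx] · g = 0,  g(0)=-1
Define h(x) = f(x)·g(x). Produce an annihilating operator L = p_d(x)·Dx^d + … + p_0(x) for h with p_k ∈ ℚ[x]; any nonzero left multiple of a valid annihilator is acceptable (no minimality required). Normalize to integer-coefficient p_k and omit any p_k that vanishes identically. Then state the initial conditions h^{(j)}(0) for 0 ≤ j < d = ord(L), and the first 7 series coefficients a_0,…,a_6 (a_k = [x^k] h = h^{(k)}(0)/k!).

L = (-2 - 4·x + 9·x^2) + (1 - 2·x - 2·x^2 + 3·x^3)·Dx  (order 1).
h: a_k = -2, -4, -12, -26, -64, -144, -338, …
ICs: h(0) = -2.

f: a_k = 2, 2, 2, 2, 2, 2, 2, …
g: a_k = -1, -1, -4, -7, -19, -40, -97, …
f·g: L₀ = L_f ⊗_s L_g, ord ≤ 1·1.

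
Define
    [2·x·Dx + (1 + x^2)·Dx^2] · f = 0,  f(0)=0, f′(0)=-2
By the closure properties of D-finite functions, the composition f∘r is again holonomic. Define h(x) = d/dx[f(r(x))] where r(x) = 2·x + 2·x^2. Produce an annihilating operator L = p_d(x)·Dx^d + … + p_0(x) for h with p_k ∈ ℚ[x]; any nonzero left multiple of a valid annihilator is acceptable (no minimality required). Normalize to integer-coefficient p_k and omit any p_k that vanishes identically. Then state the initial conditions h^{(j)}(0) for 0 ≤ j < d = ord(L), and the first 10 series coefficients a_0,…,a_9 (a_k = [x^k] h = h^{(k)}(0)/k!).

f: a_k = 0, -2, 0, 2/3, 0, -2/5, 0, 2/7, 0, -2/9, …
L₀ from L_f via x↦r, Dx↦r'^{-1}Dx.
h₀' ⇒ L via d/dx closure of L₀.
L = (-2 + 8·x + 32·x^2 + 48·x^3 + 24·x^4) + (1 + 2·x + 4·x^2 + 16·x^3 + 20·x^4 + 8·x^5)·Dx  (order 1).
h: a_k = -4, -8, 16, 64, 16, -352, -640, 1024, 5312, 2432, …
ICs: h(0) = -4.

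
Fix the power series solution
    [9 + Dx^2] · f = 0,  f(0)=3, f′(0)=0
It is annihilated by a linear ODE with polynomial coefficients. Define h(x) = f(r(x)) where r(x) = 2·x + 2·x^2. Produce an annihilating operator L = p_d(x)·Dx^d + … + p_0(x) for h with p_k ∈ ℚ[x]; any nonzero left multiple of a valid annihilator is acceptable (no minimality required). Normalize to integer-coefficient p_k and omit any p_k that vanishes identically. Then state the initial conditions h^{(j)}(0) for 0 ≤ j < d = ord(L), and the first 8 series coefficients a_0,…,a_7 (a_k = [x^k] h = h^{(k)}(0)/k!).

f: a_k = 3, 0, -27/2, 0, 81/8, 0, -243/80, 0, …
f∘r: x↦r, Dx↦Dx/r' in L_f ⇒ L₀.
L = (36 + 216·x + 432·x^2 + 288·x^3) - 2·Dx + (1 + 2·x)·Dx^2  (order 2).
h: a_k = 3, 0, -54, -108, 108, 648, 3888/5, -2592/5, …
ICs: h(0) = 3, h′(0) = 0.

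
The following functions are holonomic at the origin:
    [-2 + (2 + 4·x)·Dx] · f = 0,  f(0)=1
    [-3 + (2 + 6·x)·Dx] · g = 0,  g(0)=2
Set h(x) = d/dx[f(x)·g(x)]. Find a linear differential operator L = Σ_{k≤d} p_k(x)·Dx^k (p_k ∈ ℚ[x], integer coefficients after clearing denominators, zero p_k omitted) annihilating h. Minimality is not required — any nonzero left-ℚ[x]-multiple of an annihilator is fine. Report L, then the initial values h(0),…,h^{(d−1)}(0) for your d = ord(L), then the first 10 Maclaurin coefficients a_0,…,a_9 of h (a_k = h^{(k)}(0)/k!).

f: a_k = 1, 1, -1/2, 1/2, -5/8, 7/8, -21/16, 33/16, -429/128, 715/128, …
g: a_k = 2, 3, -9/4, 27/8, -405/64, 1701/128, -15309/512, 72171/1024, -2814669/16384, 14073345/32768, …
f·g: L₀ = L_f ⊗_s L_g, ord ≤ 1·1.
h₀' ⇒ L via d/dx closure of L₀.
L = -1 + (-10 - 74·x - 180·x^2 - 144·x^3)·Dx  (order 1).
h: a_k = 5, -1/2, 15/8, -101/16, 2575/128, -15903/256, 192675/1024, -1153005/2048, 54766575/32768, -323535035/65536, …
ICs: h(0) = 5.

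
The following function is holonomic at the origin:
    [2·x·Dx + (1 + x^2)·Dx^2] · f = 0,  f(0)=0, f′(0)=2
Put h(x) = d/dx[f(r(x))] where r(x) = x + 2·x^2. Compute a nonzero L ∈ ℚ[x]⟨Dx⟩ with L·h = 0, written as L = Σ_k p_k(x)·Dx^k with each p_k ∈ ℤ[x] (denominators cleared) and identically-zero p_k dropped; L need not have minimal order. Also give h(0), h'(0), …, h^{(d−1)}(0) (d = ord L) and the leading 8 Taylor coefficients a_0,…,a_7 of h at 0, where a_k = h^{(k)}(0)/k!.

L = (-4 + 2·x + 16·x^2 + 48·x^3 + 48·x^4) + (1 + 4·x + x^2 + 8·x^3 + 20·x^4 + 16·x^5)·Dx  (order 1).
h: a_k = 2, 8, -2, -16, -38, -8, 110, 224, …
ICs: h(0) = 2.

f: a_k = 0, 2, 0, -2/3, 0, 2/5, 0, -2/7, …
Change of var in L_f (x↦r) gives L₀.
Differentiate: ansatz ord ≤ ord L₀ ⇒ L.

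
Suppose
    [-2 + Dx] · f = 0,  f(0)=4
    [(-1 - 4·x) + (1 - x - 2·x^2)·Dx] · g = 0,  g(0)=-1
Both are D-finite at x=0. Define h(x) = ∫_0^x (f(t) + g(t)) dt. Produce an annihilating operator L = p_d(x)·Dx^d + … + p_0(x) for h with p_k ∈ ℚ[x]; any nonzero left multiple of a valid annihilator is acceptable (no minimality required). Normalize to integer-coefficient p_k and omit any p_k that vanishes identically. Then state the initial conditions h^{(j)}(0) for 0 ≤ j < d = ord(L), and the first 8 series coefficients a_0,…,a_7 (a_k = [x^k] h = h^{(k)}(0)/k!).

f: a_k = 4, 8, 8, 16/3, 8/3, 16/15, 16/45, 32/315, …
g: a_k = -1, -1, -3, -5, -11, -21, -43, -85, …
h₀=f+g: left-lcm gives L₀, ord ≤ 2.
h=∫₀ˣh₀: take L = L₀·Dx.
L = (8 + 12·x + 72·x^2 + 32·x^3)·Dx + (-2 - 20·x - 36·x^2 + 16·x^3 + 16·x^4)·Dx^2 + (-1 + 7·x - 16·x^3 - 8·x^4)·Dx^3  (order 3).
h: a_k = 0, 3, 7/2, 5/3, 1/12, -5/3, -299/90, -1919/315, …
ICs: h(0) = 0, h′(0) = 3, h′′(0) = 7.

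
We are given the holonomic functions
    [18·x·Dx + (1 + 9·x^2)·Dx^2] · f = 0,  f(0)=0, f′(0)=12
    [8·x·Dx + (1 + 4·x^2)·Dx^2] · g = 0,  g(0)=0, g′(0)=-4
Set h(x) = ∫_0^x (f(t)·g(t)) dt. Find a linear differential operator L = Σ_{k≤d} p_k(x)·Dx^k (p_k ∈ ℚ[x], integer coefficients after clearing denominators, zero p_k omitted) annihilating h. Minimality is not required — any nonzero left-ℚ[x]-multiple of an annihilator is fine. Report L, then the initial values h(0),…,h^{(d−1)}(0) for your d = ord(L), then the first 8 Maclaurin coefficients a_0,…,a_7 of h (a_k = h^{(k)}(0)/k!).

L = (-864·x - 18720·x^3 - 82944·x^5 + 134784·x^7 + 1119744·x^9)·Dx^2 + (-52 - 3036·x^2 - 33696·x^4 - 72576·x^6 + 471744·x^8 + 1679616·x^10)·Dx^3 + (-104·x - 2072·x^3 - 11232·x^5 + 13968·x^7 + 269568·x^9 + 559872·x^11)·Dx^4 + (-1 - 26·x^2 - 205·x^4 + 7380·x^8 + 33696·x^10 + 46656·x^12)·Dx^5  (order 5).
h: a_k = 0, 0, 0, -16, 0, 208/5, 0, -5616/35, …
ICs: h(0) = 0, h′(0) = 0, h′′(0) = 0, h′′′(0) = -96, h′′′′(0) = 0.

f: a_k = 0, 12, 0, -36, 0, 972/5, 0, -8748/7, …
g: a_k = 0, -4, 0, 16/3, 0, -64/5, 0, 256/7, …
f·g: L₀ = L_f ⊗_s L_g, ord ≤ 2·2.
Integrate: L := L₀·Dx.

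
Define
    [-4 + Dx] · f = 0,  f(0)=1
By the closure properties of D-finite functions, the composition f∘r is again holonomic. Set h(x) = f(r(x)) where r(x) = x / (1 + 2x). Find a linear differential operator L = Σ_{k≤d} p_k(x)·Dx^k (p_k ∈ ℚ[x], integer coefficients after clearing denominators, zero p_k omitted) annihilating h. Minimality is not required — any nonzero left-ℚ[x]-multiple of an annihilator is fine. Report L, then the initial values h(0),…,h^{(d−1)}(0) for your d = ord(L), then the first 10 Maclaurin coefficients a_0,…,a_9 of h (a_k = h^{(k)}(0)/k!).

f: a_k = 1, 4, 8, 32/3, 32/3, 128/15, 256/45, 1024/315, 512/315, 2048/2835, …
f∘r: x↦r, Dx↦Dx/r' in L_f ⇒ L₀.
L = -4 + (1 + 4·x + 4·x^2)·Dx  (order 1).
h: a_k = 1, 4, 0, -16/3, 32/3, -64/5, 256/45, 1280/63, -8192/105, 72704/405, …
ICs: h(0) = 1.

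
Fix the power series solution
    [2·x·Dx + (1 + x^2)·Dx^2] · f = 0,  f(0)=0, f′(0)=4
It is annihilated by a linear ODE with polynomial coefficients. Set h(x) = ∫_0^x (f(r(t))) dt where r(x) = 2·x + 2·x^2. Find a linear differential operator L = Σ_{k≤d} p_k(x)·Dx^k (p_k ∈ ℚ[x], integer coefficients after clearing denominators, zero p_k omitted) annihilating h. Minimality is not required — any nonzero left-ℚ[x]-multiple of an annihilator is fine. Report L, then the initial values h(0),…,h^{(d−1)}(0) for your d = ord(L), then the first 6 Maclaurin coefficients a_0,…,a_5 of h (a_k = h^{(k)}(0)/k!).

L = (-2 + 8·x + 32·x^2 + 48·x^3 + 24·x^4)·Dx^2 + (1 + 2·x + 4·x^2 + 16·x^3 + 20·x^4 + 8·x^5)·Dx^3  (order 3).
h: a_k = 0, 0, 4, 8/3, -8/3, -32/5, …
ICs: h(0) = 0, h′(0) = 0, h′′(0) = 8.

f: a_k = 0, 4, 0, -4/3, 0, 4/5, …
Change of var in L_f (x↦r) gives L₀.
h=∫₀ˣh₀: take L = L₀·Dx.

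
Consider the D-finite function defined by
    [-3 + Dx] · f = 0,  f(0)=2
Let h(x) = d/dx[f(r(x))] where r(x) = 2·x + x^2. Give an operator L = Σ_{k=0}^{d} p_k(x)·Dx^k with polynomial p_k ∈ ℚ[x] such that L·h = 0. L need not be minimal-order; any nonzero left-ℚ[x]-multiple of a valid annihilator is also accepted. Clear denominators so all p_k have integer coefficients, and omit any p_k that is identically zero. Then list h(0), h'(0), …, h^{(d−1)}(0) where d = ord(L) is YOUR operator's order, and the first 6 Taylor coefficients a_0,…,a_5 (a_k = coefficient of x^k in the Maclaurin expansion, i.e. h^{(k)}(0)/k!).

L = (7 + 12·x + 6·x^2) + (-1 - x)·Dx  (order 1).
h: a_k = 12, 84, 324, 900, 1998, 18738/5, …
ICs: h(0) = 12.

f: a_k = 2, 6, 9, 9, 27/4, 81/20, …
Substitute x→r, Dx→(1/r')Dx; clear ⇒ L₀.
Differentiate: ansatz ord ≤ ord L₀ ⇒ L.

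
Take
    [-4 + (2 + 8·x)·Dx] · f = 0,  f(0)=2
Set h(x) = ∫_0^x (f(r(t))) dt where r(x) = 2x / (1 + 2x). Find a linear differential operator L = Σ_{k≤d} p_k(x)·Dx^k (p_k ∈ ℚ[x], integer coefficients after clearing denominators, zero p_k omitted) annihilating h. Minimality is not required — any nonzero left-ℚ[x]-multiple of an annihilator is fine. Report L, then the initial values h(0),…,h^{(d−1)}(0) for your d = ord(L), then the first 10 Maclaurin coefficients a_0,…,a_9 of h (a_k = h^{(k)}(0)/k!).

f: a_k = 2, 4, -4, 8, -20, 56, -168, 528, -1716, 5720, …
Change of var in L_f (x↦r) gives L₀.
h=∫h₀ ⇒ L = L₀·Dx.
L = -4·Dx + (1 + 12·x + 20·x^2)·Dx^2  (order 2).
h: a_k = 0, 2, 4, -32/3, 40, -192, 1088, -48128/7, 46784, -3020800/9, …
ICs: h(0) = 0, h′(0) = 2.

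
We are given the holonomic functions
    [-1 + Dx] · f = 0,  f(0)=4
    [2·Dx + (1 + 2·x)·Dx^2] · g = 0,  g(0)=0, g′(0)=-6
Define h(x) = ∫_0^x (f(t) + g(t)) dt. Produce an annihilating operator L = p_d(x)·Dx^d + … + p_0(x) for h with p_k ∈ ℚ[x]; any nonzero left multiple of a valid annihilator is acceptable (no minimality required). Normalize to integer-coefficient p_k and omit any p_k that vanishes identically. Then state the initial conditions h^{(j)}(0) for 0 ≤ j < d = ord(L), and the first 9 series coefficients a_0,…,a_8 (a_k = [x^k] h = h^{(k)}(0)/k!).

f: a_k = 4, 4, 2, 2/3, 1/6, 1/30, 1/180, 1/1260, 1/10080, …
g: a_k = 0, -6, 6, -8, 12, -96/5, 32, -384/7, 96, …
h₀=f+g: left-lcm gives L₀, ord ≤ 3.
∫: right-multiply L₀ by Dx.
L = (-10 - 4·x)·Dx^2 + (7 - 4·x - 4·x^2)·Dx^3 + (3 + 8·x + 4·x^2)·Dx^4  (order 4).
h: a_k = 0, 4, -1, 8/3, -11/6, 73/30, -115/36, 823/180, -69119/10080, …
ICs: h(0) = 0, h′(0) = 4, h′′(0) = -2, h′′′(0) = 16.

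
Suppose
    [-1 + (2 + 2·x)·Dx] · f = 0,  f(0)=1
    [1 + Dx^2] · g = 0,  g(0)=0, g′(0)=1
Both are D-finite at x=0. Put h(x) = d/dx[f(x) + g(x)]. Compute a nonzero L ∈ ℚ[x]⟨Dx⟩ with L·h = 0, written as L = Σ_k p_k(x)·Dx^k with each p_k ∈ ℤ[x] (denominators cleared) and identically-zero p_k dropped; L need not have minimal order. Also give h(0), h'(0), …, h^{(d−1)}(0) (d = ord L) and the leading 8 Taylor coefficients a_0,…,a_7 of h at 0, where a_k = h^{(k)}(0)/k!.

L = (-19 - 8·x - 4·x^2) + (-14 - 30·x - 24·x^2 - 8·x^3)·Dx + (-19 - 8·x - 4·x^2)·Dx^2 + (-14 - 30·x - 24·x^2 - 8·x^3)·Dx^3  (order 3).
h: a_k = 3/2, -1/4, -5/16, -5/32, 137/768, -63/512, 10267/92160, -429/4096, …
ICs: h(0) = 3/2, h′(0) = -1/4, h′′(0) = -5/8.

f: a_k = 1, 1/2, -1/8, 1/16, -5/128, 7/256, -21/1024, 33/2048, …
g: a_k = 0, 1, 0, -1/6, 0, 1/120, 0, -1/5040, …
L₀ := lclm(L_f,L_g); ord L₀ ≤ 1+2.
h₀' ⇒ L via d/dx closure of L₀.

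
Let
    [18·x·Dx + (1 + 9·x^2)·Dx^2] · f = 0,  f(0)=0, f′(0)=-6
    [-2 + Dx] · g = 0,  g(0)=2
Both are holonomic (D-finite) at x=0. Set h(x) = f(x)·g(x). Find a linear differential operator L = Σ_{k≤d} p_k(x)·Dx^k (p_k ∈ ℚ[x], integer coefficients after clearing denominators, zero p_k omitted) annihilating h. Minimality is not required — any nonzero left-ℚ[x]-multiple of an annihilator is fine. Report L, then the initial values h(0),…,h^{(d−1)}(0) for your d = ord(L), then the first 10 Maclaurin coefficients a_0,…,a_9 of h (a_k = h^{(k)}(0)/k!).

f: a_k = 0, -6, 0, 18, 0, -486/5, 0, 4374/7, 0, -4374, …
g: a_k = 2, 4, 4, 8/3, 4/3, 8/15, 8/45, 16/315, 4/315, 8/2835, …
f·g: L₀ = L_f ⊗_s L_g, ord ≤ 2·1.
L = (4 - 36·x + 36·x^2) + (-4 + 18·x - 36·x^2)·Dx + (1 + 9·x^2)·Dx^2  (order 2).
h: a_k = 0, -12, -24, 12, 56, -652/5, -344, 92804/105, 47240/21, -133876/21, …
ICs: h(0) = 0, h′(0) = -12.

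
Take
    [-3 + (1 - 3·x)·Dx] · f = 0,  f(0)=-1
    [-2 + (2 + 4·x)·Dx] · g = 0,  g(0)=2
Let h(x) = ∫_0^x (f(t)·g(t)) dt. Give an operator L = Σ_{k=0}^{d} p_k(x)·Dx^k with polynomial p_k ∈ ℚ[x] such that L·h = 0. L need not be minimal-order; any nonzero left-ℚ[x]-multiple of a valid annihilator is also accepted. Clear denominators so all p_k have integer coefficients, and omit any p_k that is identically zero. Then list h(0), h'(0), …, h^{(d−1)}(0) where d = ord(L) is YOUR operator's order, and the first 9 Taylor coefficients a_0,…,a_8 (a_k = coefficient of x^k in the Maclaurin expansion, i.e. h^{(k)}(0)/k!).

f: a_k = -1, -3, -9, -27, -81, -243, -729, -2187, -6561, …
g: a_k = 2, 2, -1, 1, -5/4, 7/4, -21/8, 33/8, -429/64, …
f·g: L₀ = L_f ⊗_s L_g, ord ≤ 1·1.
∫: right-multiply L₀ by Dx.
L = (4 + 3·x)·Dx + (-1 + x + 6·x^2)·Dx^2  (order 2).
h: a_k = 0, -2, -4, -23/3, -35/2, -167/4, -314/3, -15051/56, -22593/32, …
ICs: h(0) = 0, h′(0) = -2.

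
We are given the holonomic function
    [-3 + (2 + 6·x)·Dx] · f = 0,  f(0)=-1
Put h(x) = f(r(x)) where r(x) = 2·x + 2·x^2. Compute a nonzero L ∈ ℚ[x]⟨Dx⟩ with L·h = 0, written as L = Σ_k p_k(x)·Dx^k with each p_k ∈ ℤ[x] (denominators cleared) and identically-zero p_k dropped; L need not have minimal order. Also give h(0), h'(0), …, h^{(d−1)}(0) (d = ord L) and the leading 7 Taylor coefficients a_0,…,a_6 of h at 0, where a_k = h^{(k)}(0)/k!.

f: a_k = -1, -3/2, 9/8, -27/16, 405/128, -1701/256, 15309/1024, …
h₀=f(r): pull back L_f along r ⇒ L₀.
L = (-3 - 6·x) + (1 + 6·x + 6·x^2)·Dx  (order 1).
h: a_k = -1, -3, 3/2, -9/2, 117/8, -405/8, 2943/16, …
ICs: h(0) = -1.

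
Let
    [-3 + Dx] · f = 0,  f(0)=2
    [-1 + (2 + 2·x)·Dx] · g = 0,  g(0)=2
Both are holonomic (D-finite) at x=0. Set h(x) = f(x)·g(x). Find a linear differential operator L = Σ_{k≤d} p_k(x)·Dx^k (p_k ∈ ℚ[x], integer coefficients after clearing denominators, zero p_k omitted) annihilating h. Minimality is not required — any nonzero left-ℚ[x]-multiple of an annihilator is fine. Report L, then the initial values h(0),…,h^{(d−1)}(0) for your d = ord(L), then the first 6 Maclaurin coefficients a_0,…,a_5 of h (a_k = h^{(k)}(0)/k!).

L = (-7 - 6·x) + (2 + 2·x)·Dx  (order 1).
h: a_k = 4, 14, 47/2, 103/4, 667/32, 4277/320, …
ICs: h(0) = 4.

f: a_k = 2, 6, 9, 9, 27/4, 81/20, …
g: a_k = 2, 1, -1/4, 1/8, -5/64, 7/128, …
L₀ := L_f ⊗_s L_g (sym. prod.), ord ≤ 1.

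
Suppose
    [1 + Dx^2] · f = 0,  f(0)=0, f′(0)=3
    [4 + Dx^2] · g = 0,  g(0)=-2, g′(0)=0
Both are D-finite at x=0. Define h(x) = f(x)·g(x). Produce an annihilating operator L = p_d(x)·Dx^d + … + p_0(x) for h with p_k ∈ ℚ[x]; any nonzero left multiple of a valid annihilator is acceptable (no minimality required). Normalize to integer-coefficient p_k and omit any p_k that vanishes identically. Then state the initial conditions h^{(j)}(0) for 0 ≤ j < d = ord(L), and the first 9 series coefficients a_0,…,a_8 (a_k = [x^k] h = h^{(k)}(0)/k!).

L = 9 + 10·Dx^2 + Dx^4  (order 4).
h: a_k = 0, -6, 0, 13, 0, -121/20, 0, 1093/840, 0, …
ICs: h(0) = 0, h′(0) = -6, h′′(0) = 0, h′′′(0) = 78.

f: a_k = 0, 3, 0, -1/2, 0, 1/40, 0, -1/1680, 0, …
g: a_k = -2, 0, 4, 0, -4/3, 0, 8/45, 0, -4/315, …
f·g: L₀ = L_f ⊗_s L_g, ord ≤ 2·2.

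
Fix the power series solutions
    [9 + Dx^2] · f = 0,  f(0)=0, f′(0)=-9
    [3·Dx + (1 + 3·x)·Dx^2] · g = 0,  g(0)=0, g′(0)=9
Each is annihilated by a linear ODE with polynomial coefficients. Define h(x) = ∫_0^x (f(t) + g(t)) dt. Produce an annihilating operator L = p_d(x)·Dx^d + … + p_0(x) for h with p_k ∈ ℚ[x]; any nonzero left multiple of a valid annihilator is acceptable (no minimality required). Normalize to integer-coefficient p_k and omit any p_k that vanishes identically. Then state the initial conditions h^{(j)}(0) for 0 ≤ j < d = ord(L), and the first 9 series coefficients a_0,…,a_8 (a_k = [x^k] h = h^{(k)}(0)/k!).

L = (63 + 54·x + 81·x^2)·Dx^2 + (9 + 45·x + 81·x^2 + 81·x^3)·Dx^3 + (7 + 6·x + 9·x^2)·Dx^4 + (1 + 5·x + 9·x^2 + 9·x^3)·Dx^5  (order 5).
h: a_k = 0, 0, 0, -9/2, 81/8, -243/20, 1863/80, -729/14, 75087/640, …
ICs: h(0) = 0, h′(0) = 0, h′′(0) = 0, h′′′(0) = -27, h′′′′(0) = 243.

f: a_k = 0, -9, 0, 27/2, 0, -243/40, 0, 729/560, 0, …
g: a_k = 0, 9, -27/2, 27, -243/4, 729/5, -729/2, 6561/7, -19683/8, …
Sum ⇒ L₀ = lclm(L_f,L_g) in ℚ(x)⟨Dx⟩.
Integrate: L := L₀·Dx.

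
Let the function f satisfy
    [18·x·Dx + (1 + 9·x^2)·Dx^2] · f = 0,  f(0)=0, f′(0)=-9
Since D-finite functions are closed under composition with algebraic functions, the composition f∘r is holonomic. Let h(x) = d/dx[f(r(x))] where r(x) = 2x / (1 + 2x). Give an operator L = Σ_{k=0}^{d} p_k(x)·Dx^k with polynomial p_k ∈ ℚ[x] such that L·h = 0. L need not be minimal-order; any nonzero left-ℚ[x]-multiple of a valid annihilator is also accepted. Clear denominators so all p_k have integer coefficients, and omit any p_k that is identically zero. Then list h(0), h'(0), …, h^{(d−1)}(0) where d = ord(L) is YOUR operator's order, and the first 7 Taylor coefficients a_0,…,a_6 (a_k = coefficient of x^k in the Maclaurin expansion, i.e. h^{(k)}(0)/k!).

L = (4 + 80·x) + (1 + 4·x + 40·x^2)·Dx  (order 1).
h: a_k = -18, 72, 432, -4608, 1152, 179712, -764928, …
ICs: h(0) = -18.

f: a_k = 0, -9, 0, 27, 0, -729/5, 0, …
Change of var in L_f (x↦r) gives L₀.
Derive L from L₀ (diff closure).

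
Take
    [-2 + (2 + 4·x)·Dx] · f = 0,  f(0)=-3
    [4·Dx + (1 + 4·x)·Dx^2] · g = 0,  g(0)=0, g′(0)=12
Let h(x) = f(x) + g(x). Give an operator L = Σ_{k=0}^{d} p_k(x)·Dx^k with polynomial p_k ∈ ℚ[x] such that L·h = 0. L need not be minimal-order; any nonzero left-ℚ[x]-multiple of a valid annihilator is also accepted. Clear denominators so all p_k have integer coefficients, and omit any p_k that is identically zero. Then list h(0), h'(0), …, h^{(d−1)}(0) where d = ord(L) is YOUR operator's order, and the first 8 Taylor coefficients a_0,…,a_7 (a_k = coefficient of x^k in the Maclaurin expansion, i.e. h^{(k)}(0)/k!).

f: a_k = -3, -3, 3/2, -3/2, 15/8, -21/8, 63/16, -99/16, …
g: a_k = 0, 12, -24, 64, -192, 3072/5, -2048, 49152/7, …
L₀ := lclm(L_f,L_g); ord L₀ ≤ 1+2.
L = (20 + 16·x)·Dx + (29 + 104·x + 80·x^2)·Dx^2 + (3 + 22·x + 48·x^2 + 32·x^3)·Dx^3  (order 3).
h: a_k = -3, 9, -45/2, 125/2, -1521/8, 24471/40, -32705/16, 785739/112, …
ICs: h(0) = -3, h′(0) = 9, h′′(0) = -45.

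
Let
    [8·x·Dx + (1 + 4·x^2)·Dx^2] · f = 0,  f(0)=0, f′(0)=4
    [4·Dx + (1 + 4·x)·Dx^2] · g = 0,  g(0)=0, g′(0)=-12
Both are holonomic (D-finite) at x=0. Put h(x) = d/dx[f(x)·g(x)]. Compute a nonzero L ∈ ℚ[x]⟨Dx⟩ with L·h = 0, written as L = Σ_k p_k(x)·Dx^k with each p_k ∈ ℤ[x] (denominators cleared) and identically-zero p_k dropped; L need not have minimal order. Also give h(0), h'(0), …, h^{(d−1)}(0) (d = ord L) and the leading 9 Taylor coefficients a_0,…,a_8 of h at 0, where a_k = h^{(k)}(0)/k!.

L = (96 + 640·x + 1408·x^2 + 7680·x^3 + 15360·x^4 + 26624·x^5 + 8192·x^7) + (24 + 320·x + 2656·x^2 + 9728·x^3 + 28160·x^4 + 47616·x^5 + 71680·x^6 + 6144·x^7 + 28672·x^8)·Dx + (12 + 104·x + 672·x^2 + 2976·x^3 + 8256·x^4 + 18048·x^5 + 24576·x^6 + 35328·x^7 + 6144·x^8 + 16384·x^9)·Dx^2 + (1 + 12·x + 68·x^2 + 256·x^3 + 696·x^4 + 1536·x^5 + 2688·x^6 + 3072·x^7 + 4224·x^8 + 1024·x^9 + 2048·x^10)·Dx^3  (order 3).
h: a_k = 0, -96, 288, -768, 3200, -68096/5, 261632/5, -1007616/5, 28022784/35, …
ICs: h(0) = 0, h′(0) = -96, h′′(0) = 576.

f: a_k = 0, 4, 0, -16/3, 0, 64/5, 0, -256/7, 0, …
g: a_k = 0, -12, 24, -64, 192, -3072/5, 2048, -49152/7, 24576, …
L₀ := L_f ⊗_s L_g (sym. prod.), ord ≤ 4.
h₀' ⇒ L via d/dx closure of L₀.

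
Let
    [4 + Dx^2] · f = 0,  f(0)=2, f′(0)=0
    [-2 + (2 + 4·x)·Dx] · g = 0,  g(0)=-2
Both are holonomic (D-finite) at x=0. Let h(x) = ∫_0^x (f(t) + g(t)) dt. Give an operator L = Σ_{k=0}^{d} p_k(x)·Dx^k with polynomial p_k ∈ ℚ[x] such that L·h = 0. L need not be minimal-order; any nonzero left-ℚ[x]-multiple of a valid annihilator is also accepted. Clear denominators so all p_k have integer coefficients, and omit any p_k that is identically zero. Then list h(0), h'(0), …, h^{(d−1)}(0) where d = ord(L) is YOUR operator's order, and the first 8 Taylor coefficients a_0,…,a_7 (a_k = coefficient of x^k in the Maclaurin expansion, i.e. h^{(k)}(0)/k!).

L = (-28 - 64·x - 64·x^2)·Dx + (12 + 88·x + 192·x^2 + 128·x^3)·Dx^2 + (-7 - 16·x - 16·x^2)·Dx^3 + (3 + 22·x + 48·x^2 + 32·x^3)·Dx^4  (order 4).
h: a_k = 0, 0, -1, -1, -1/4, 31/60, -7/24, 881/2520, …
ICs: h(0) = 0, h′(0) = 0, h′′(0) = -2, h′′′(0) = -6.

f: a_k = 2, 0, -4, 0, 4/3, 0, -8/45, 0, …
g: a_k = -2, -2, 1, -1, 5/4, -7/4, 21/8, -33/8, …
Weyl lclm of L_f,L_g ⇒ L₀ (ord ≤ 3).
h=∫h₀ ⇒ L = L₀·Dx.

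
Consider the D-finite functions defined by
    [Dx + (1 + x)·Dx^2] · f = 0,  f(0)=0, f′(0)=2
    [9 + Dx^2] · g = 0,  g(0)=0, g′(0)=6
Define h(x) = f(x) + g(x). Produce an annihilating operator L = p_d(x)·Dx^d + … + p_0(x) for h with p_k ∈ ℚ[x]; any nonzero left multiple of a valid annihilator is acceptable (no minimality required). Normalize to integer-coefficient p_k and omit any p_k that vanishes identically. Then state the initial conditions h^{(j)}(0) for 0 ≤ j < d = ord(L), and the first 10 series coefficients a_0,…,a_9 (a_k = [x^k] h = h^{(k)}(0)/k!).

f: a_k = 0, 2, -1, 2/3, -1/2, 2/5, -1/3, 2/7, -1/4, 2/9, …
g: a_k = 0, 6, 0, -9, 0, 81/20, 0, -243/280, 0, 243/2240, …
L₀ := lclm(L_f,L_g); ord L₀ ≤ 2+2.
L = (135 + 162·x + 81·x^2)·Dx + (99 + 261·x + 243·x^2 + 81·x^3)·Dx^2 + (15 + 18·x + 9·x^2)·Dx^3 + (11 + 29·x + 27·x^2 + 9·x^3)·Dx^4  (order 4).
h: a_k = 0, 8, -1, -25/3, -1/2, 89/20, -1/3, -163/280, -1/4, 6667/20160, …
ICs: h(0) = 0, h′(0) = 8, h′′(0) = -2, h′′′(0) = -50.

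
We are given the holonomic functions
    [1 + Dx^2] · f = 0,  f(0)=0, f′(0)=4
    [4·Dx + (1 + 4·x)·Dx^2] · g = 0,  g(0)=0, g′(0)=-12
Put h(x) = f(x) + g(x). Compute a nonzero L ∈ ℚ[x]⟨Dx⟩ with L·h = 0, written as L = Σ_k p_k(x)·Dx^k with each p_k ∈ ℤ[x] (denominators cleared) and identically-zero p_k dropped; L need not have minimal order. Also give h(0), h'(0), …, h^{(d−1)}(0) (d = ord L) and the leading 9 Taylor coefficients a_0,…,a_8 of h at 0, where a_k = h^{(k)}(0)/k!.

L = (388 + 32·x + 64·x^2)·Dx + (33 + 140·x + 48·x^2 + 64·x^3)·Dx^2 + (388 + 32·x + 64·x^2)·Dx^3 + (33 + 140·x + 48·x^2 + 64·x^3)·Dx^4  (order 4).
h: a_k = 0, -8, 24, -194/3, 192, -18431/30, 2048, -8847361/1260, 24576, …
ICs: h(0) = 0, h′(0) = -8, h′′(0) = 48, h′′′(0) = -388.

f: a_k = 0, 4, 0, -2/3, 0, 1/30, 0, -1/1260, 0, …
g: a_k = 0, -12, 24, -64, 192, -3072/5, 2048, -49152/7, 24576, …
f+g: L₀ = lclm(L_f,L_g), ord ≤ 2+2.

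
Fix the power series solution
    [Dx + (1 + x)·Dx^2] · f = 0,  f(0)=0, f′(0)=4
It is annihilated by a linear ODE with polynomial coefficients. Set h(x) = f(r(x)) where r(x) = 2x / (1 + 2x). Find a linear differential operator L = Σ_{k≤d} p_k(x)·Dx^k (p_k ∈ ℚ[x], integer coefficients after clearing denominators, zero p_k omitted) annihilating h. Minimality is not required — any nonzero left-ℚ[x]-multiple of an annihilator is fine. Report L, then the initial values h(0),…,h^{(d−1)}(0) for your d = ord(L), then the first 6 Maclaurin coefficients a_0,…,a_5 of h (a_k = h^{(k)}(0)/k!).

f: a_k = 0, 4, -2, 4/3, -1, 4/5, …
Change of var in L_f (x↦r) gives L₀.
L = (6 + 16·x)·Dx + (1 + 6·x + 8·x^2)·Dx^2  (order 2).
h: a_k = 0, 8, -24, 224/3, -240, 3968/5, …
ICs: h(0) = 0, h′(0) = 8.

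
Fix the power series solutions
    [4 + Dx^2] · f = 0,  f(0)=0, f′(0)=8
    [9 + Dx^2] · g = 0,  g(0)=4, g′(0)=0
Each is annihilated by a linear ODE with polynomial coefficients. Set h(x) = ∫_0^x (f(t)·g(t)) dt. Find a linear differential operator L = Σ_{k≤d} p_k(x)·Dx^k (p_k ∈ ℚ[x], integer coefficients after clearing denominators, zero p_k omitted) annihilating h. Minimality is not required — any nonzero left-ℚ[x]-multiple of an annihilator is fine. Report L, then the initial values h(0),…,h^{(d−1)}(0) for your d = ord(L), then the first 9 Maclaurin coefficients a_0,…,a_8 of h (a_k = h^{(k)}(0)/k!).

L = 25·Dx + 26·Dx^3 + Dx^5  (order 5).
h: a_k = 0, 0, 16, 0, -124/3, 0, 1562/45, 0, -19531/1260, …
ICs: h(0) = 0, h′(0) = 0, h′′(0) = 32, h′′′(0) = 0, h′′′′(0) = -992.

f: a_k = 0, 8, 0, -16/3, 0, 16/15, 0, -32/315, 0, …
g: a_k = 4, 0, -18, 0, 27/2, 0, -81/20, 0, 729/1120, …
f·g: L₀ = L_f ⊗_s L_g, ord ≤ 2·2.
∫: right-multiply L₀ by Dx.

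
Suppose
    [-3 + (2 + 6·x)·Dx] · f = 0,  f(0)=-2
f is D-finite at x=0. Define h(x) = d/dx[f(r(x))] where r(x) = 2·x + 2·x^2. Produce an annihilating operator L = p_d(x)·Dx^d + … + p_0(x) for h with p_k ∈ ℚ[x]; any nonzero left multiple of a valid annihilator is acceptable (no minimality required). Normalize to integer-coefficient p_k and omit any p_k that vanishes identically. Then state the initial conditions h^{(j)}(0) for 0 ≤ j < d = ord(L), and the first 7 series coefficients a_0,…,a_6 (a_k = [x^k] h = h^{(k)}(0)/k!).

L = -1 + (-1 - 8·x - 18·x^2 - 12·x^3)·Dx  (order 1).
h: a_k = -6, 6, -27, 117, -2025/4, 8829/4, -77679/8, …
ICs: h(0) = -6.

f: a_k = -2, -3, 9/4, -27/8, 405/64, -1701/128, 15309/512, …
L₀ from L_f via x↦r, Dx↦r'^{-1}Dx.
Differentiate: ansatz ord ≤ ord L₀ ⇒ L.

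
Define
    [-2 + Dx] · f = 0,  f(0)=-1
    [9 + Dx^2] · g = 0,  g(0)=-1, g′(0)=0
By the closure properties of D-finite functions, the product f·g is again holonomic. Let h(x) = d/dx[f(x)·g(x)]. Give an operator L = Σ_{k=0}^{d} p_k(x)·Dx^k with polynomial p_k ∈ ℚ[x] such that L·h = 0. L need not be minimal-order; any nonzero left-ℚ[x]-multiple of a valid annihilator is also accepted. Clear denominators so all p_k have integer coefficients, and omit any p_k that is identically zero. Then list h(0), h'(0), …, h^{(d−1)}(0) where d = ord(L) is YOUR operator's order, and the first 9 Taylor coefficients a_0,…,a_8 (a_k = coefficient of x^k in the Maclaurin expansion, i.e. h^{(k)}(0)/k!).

L = 13 - 4·Dx + Dx^2  (order 2).
h: a_k = 2, -5, -23, -119/6, 61/12, 407/24, 3277/360, -239/5040, -43079/20160, …
ICs: h(0) = 2, h′(0) = -5.

f: a_k = -1, -2, -2, -4/3, -2/3, -4/15, -4/45, -8/315, -2/315, …
g: a_k = -1, 0, 9/2, 0, -27/8, 0, 81/80, 0, -729/4480, …
f·g: L₀ = L_f ⊗_s L_g, ord ≤ 1·2.
h=h₀': d/dx-closure on L₀ ⇒ L.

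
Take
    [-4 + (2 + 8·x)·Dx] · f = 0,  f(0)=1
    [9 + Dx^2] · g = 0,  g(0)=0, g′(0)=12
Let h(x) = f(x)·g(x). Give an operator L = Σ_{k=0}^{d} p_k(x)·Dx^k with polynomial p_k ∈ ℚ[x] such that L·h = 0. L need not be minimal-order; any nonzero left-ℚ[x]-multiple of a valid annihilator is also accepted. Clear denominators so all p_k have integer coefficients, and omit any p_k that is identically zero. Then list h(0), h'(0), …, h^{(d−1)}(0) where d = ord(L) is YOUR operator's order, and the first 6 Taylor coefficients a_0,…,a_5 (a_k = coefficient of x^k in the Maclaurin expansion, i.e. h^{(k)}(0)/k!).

L = (21 + 72·x + 144·x^2) + (-4 - 16·x)·Dx + (1 + 8·x + 16·x^2)·Dx^2  (order 2).
h: a_k = 0, 12, 24, -42, 12, -759/10, …
ICs: h(0) = 0, h′(0) = 12.

f: a_k = 1, 2, -2, 4, -10, 28, …
g: a_k = 0, 12, 0, -18, 0, 81/10, …
h₀=f·g: eliminate ⇒ L₀, order ≤ 1·2.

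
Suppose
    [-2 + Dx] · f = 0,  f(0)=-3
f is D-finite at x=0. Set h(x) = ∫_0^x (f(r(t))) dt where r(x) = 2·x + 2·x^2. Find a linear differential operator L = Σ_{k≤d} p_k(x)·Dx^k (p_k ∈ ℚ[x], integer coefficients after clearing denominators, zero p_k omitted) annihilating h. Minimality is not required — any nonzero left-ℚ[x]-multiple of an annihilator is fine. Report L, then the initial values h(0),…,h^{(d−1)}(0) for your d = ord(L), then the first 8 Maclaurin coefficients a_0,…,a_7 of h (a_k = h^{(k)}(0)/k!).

f: a_k = -3, -6, -6, -4, -2, -4/5, -4/15, -8/105, …
Substitute x→r, Dx→(1/r')Dx; clear ⇒ L₀.
h=∫h₀ ⇒ L = L₀·Dx.
L = (-4 - 8·x)·Dx + Dx^2  (order 2).
h: a_k = 0, -3, -6, -12, -20, -152/5, -208/5, -5536/105, …
ICs: h(0) = 0, h′(0) = -3.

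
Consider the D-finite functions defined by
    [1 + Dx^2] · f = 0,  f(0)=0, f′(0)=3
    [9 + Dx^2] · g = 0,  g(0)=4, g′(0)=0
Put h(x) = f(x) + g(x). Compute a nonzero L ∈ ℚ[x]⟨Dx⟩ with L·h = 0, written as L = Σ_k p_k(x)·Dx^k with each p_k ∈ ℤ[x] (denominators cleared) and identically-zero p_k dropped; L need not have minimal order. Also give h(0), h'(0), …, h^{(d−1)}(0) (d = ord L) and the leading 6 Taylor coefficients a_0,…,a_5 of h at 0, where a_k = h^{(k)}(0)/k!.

f: a_k = 0, 3, 0, -1/2, 0, 1/40, …
g: a_k = 4, 0, -18, 0, 27/2, 0, …
f+g: L₀ = lclm(L_f,L_g), ord ≤ 2+2.
L = 9 + 10·Dx^2 + Dx^4  (order 4).
h: a_k = 4, 3, -18, -1/2, 27/2, 1/40, …
ICs: h(0) = 4, h′(0) = 3, h′′(0) = -36, h′′′(0) = -3.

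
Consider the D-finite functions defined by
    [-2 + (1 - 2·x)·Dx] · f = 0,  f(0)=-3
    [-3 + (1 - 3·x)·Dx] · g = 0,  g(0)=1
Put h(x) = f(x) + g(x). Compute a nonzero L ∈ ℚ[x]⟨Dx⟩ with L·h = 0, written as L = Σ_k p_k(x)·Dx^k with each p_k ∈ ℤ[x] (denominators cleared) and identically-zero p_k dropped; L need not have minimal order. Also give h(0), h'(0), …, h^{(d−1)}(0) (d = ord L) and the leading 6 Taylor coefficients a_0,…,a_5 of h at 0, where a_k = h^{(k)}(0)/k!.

L = -12 + (10 - 24·x)·Dx + (-1 + 5·x - 6·x^2)·Dx^2  (order 2).
h: a_k = -2, -3, -3, 3, 33, 147, …
ICs: h(0) = -2, h′(0) = -3.

f: a_k = -3, -6, -12, -24, -48, -96, …
g: a_k = 1, 3, 9, 27, 81, 243, …
h₀=f+g: left-lcm gives L₀, ord ≤ 2.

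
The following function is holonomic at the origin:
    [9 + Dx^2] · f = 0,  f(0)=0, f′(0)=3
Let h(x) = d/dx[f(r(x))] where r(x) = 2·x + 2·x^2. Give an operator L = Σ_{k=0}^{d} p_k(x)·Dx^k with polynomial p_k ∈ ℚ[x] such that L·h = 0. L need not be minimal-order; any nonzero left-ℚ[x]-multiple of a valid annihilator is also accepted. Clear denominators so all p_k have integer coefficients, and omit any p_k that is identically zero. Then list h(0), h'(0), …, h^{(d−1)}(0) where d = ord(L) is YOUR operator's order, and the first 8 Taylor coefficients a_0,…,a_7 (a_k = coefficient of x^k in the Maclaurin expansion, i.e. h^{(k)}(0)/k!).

f: a_k = 0, 3, 0, -9/2, 0, 81/40, 0, -243/560, …
f∘r: x↦r, Dx↦Dx/r' in L_f ⇒ L₀.
h=h₀': d/dx-closure on L₀ ⇒ L.
L = (48 + 288·x + 864·x^2 + 1152·x^3 + 576·x^4) + (-6 - 12·x)·Dx + (1 + 4·x + 4·x^2)·Dx^2  (order 2).
h: a_k = 6, 12, -108, -432, -216, 1728, 20736/5, 10368/5, …
ICs: h(0) = 6, h′(0) = 12.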